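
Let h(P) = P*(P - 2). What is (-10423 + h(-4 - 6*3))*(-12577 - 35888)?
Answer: 479561175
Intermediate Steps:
h(P) = P*(-2 + P)
(-10423 + h(-4 - 6*3))*(-12577 - 35888) = (-10423 + (-4 - 6*3)*(-2 + (-4 - 6*3)))*(-12577 - 35888) = (-10423 + (-4 - 18)*(-2 + (-4 - 18)))*(-48465) = (-10423 - 22*(-2 - 22))*(-48465) = (-10423 - 22*(-24))*(-48465) = (-10423 + 528)*(-48465) = -9895*(-48465) = 479561175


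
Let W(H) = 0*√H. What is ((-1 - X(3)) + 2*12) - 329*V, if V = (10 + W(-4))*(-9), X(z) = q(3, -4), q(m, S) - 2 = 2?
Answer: 29629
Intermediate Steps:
W(H) = 0
q(m, S) = 4 (q(m, S) = 2 + 2 = 4)
X(z) = 4
V = -90 (V = (10 + 0)*(-9) = 10*(-9) = -90)
((-1 - X(3)) + 2*12) - 329*V = ((-1 - 1*4) + 2*12) - 329*(-90) = ((-1 - 4) + 24) + 29610 = (-5 + 24) + 29610 = 19 + 29610 = 29629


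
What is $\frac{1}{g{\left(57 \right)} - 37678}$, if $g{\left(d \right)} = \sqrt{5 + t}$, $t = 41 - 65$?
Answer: $- \frac{37678}{1419631703} - \frac{i \sqrt{19}}{1419631703} \approx -2.6541 \cdot 10^{-5} - 3.0704 \cdot 10^{-9} i$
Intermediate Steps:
$t = -24$ ($t = 41 - 65 = -24$)
$g{\left(d \right)} = i \sqrt{19}$ ($g{\left(d \right)} = \sqrt{5 - 24} = \sqrt{-19} = i \sqrt{19}$)
$\frac{1}{g{\left(57 \right)} - 37678} = \frac{1}{i \sqrt{19} - 37678} = \frac{1}{-37678 + i \sqrt{19}}$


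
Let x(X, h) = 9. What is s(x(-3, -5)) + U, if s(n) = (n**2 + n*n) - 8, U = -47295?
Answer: -47141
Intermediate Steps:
s(n) = -8 + 2*n**2 (s(n) = (n**2 + n**2) - 8 = 2*n**2 - 8 = -8 + 2*n**2)
s(x(-3, -5)) + U = (-8 + 2*9**2) - 47295 = (-8 + 2*81) - 47295 = (-8 + 162) - 47295 = 154 - 47295 = -47141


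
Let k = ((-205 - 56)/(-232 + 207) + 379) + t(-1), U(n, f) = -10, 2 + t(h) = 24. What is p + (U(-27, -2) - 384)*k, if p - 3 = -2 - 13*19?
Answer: -4058834/25 ≈ -1.6235e+5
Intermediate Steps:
t(h) = 22 (t(h) = -2 + 24 = 22)
p = -246 (p = 3 + (-2 - 13*19) = 3 + (-2 - 247) = 3 - 249 = -246)
k = 10286/25 (k = ((-205 - 56)/(-232 + 207) + 379) + 22 = (-261/(-25) + 379) + 22 = (-261*(-1/25) + 379) + 22 = (261/25 + 379) + 22 = 9736/25 + 22 = 10286/25 ≈ 411.44)
p + (U(-27, -2) - 384)*k = -246 + (-10 - 384)*(10286/25) = -246 - 394*10286/25 = -246 - 4052684/25 = -4058834/25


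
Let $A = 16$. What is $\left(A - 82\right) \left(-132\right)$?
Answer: $8712$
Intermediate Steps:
$\left(A - 82\right) \left(-132\right) = \left(16 - 82\right) \left(-132\right) = \left(-66\right) \left(-132\right) = 8712$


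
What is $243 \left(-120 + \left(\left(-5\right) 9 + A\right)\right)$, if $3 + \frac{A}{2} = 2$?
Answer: $-40581$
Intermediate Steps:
$A = -2$ ($A = -6 + 2 \cdot 2 = -6 + 4 = -2$)
$243 \left(-120 + \left(\left(-5\right) 9 + A\right)\right) = 243 \left(-120 - 47\right) = 243 \left(-167\right) = -40581$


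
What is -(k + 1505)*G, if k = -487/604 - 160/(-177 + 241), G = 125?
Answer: -113377875/604 ≈ -1.8771e+5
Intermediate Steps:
k = -1997/604 (k = -487*1/604 - 160/64 = -487/604 - 160*1/64 = -487/604 - 5/2 = -1997/604 ≈ -3.3063)
-(k + 1505)*G = -(-1997/604 + 1505)*125 = -907023*125/604 = -1*113377875/604 = -113377875/604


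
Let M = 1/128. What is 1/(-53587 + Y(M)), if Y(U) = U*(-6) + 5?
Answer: -64/3429251 ≈ -1.8663e-5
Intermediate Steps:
M = 1/128 ≈ 0.0078125
Y(U) = 5 - 6*U (Y(U) = -6*U + 5 = 5 - 6*U)
1/(-53587 + Y(M)) = 1/(-53587 + (5 - 6*1/128)) = 1/(-53587 + (5 - 3/64)) = 1/(-53587 + 317/64) = 1/(-3429251/64) = -64/3429251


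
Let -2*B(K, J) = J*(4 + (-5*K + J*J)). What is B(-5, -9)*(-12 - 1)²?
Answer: 83655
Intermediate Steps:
B(K, J) = -J*(4 + J² - 5*K)/2 (B(K, J) = -J*(4 + (-5*K + J*J))/2 = -J*(4 + (-5*K + J²))/2 = -J*(4 + (J² - 5*K))/2 = -J*(4 + J² - 5*K)/2)
B(-5, -9)*(-12 - 1)² = ((½)*(-9)*(-4 - 1*(-9)² + 5*(-5)))*(-12 - 1)² = ((½)*(-9)*(-4 - 1*81 - 25))*(-13)² = ((½)*(-9)*(-4 - 81 - 25))*169 = ((½)*(-9)*(-110))*169 = 495*169 = 83655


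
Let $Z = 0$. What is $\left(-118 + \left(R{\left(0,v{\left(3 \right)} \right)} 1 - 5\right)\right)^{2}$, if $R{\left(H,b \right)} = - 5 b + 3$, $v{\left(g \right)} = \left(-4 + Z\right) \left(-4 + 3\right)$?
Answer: $19600$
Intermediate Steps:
$v{\left(g \right)} = 4$ ($v{\left(g \right)} = \left(-4 + 0\right) \left(-4 + 3\right) = \left(-4\right) \left(-1\right) = 4$)
$R{\left(H,b \right)} = 3 - 5 b$
$\left(-118 + \left(R{\left(0,v{\left(3 \right)} \right)} 1 - 5\right)\right)^{2} = \left(-118 + \left(\left(3 - 20\right) 1 - 5\right)\right)^{2} = \left(-118 - 22\right)^{2} = \left(-140\right)^{2} = 19600$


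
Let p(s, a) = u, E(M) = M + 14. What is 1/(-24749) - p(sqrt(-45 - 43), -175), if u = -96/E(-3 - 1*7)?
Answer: 593975/24749 ≈ 24.000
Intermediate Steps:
E(M) = 14 + M
u = -24 (u = -96/(14 + (-3 - 1*7)) = -96/(14 + (-3 - 7)) = -96/(14 - 10) = -96/4 = -96*1/4 = -24)
p(s, a) = -24
1/(-24749) - p(sqrt(-45 - 43), -175) = 1/(-24749) - 1*(-24) = -1/24749 + 24 = 593975/24749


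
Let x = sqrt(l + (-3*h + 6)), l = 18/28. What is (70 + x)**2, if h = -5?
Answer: (980 + sqrt(4242))**2/196 ≈ 5573.0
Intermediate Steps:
l = 9/14 (l = 18*(1/28) = 9/14 ≈ 0.64286)
x = sqrt(4242)/14 (x = sqrt(9/14 + (-3*(-5) + 6)) = sqrt(9/14 + (15 + 6)) = sqrt(9/14 + 21) = sqrt(303/14) = sqrt(4242)/14 ≈ 4.6522)
(70 + x)**2 = (70 + sqrt(4242)/14)**2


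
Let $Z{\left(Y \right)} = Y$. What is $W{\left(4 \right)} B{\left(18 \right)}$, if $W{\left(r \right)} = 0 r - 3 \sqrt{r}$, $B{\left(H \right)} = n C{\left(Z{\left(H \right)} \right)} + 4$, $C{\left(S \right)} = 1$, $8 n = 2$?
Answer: $- \frac{51}{2} \approx -25.5$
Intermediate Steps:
$n = \frac{1}{4}$ ($n = \frac{1}{8} \cdot 2 = \frac{1}{4} \approx 0.25$)
$B{\left(H \right)} = \frac{17}{4}$ ($B{\left(H \right)} = \frac{1}{4} \cdot 1 + 4 = \frac{1}{4} + 4 = \frac{17}{4}$)
$W{\left(r \right)} = - 3 \sqrt{r}$ ($W{\left(r \right)} = 0 - 3 \sqrt{r} = - 3 \sqrt{r}$)
$W{\left(4 \right)} B{\left(18 \right)} = - 3 \sqrt{4} \cdot \frac{17}{4} = \left(-3\right) 2 \cdot \frac{17}{4} = \left(-6\right) \frac{17}{4} = - \frac{51}{2}$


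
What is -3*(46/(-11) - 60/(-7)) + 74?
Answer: 4684/77 ≈ 60.831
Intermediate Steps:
-3*(46/(-11) - 60/(-7)) + 74 = -3*(46*(-1/11) - 60*(-1/7)) + 74 = -3*(-46/11 + 60/7) + 74 = -3*338/77 + 74 = -1014/77 + 74 = 4684/77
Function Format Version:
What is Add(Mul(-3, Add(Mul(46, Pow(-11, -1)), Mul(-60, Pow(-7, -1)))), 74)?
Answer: Rational(4684, 77) ≈ 60.831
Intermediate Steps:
Add(Mul(-3, Add(Mul(46, Pow(-11, -1)), Mul(-60, Pow(-7, -1)))), 74) = Add(Mul(-3, Add(Mul(46, Rational(-1, 11)), Mul(-60, Rational(-1, 7)))), 74) = Add(Mul(-3, Add(Rational(-46, 11), Rational(60, 7))), 74) = Add(Mul(-3, Rational(338, 77)), 74) = Add(Rational(-1014, 77), 74) = Rational(4684, 77)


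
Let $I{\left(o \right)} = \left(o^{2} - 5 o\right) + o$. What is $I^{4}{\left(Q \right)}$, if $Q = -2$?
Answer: $20736$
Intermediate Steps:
$I{\left(o \right)} = o^{2} - 4 o$
$I^{4}{\left(Q \right)} = \left(- 2 \left(-4 - 2\right)\right)^{4} = \left(\left(-2\right) \left(-6\right)\right)^{4} = 12^{4} = 20736$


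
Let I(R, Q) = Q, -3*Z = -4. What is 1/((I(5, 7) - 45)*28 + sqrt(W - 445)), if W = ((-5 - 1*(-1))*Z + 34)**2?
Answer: -9576/10185473 - 3*sqrt(3391)/10185473 ≈ -0.00095731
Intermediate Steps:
Z = 4/3 (Z = -1/3*(-4) = 4/3 ≈ 1.3333)
W = 7396/9 (W = ((-5 - 1*(-1))*(4/3) + 34)**2 = ((-5 + 1)*(4/3) + 34)**2 = (-4*4/3 + 34)**2 = (-16/3 + 34)**2 = (86/3)**2 = 7396/9 ≈ 821.78)
1/((I(5, 7) - 45)*28 + sqrt(W - 445)) = 1/((7 - 45)*28 + sqrt(7396/9 - 445)) = 1/(-38*28 + sqrt(3391/9)) = 1/(-1064 + sqrt(3391)/3)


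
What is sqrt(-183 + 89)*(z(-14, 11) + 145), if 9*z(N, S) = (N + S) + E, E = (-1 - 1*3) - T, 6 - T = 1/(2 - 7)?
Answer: 2153*I*sqrt(94)/15 ≈ 1391.6*I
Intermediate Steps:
T = 31/5 (T = 6 - 1/(2 - 7) = 6 - 1/(-5) = 6 - 1*(-1/5) = 6 + 1/5 = 31/5 ≈ 6.2000)
E = -51/5 (E = (-1 - 1*3) - 1*31/5 = (-1 - 3) - 31/5 = -4 - 31/5 = -51/5 ≈ -10.200)
z(N, S) = -17/15 + N/9 + S/9 (z(N, S) = ((N + S) - 51/5)/9 = (-51/5 + N + S)/9 = -17/15 + N/9 + S/9)
sqrt(-183 + 89)*(z(-14, 11) + 145) = sqrt(-183 + 89)*((-17/15 + (1/9)*(-14) + (1/9)*11) + 145) = sqrt(-94)*((-17/15 - 14/9 + 11/9) + 145) = (I*sqrt(94))*(-22/15 + 145) = (I*sqrt(94))*(2153/15) = 2153*I*sqrt(94)/15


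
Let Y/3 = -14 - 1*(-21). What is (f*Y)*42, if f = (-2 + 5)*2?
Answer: 5292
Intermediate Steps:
f = 6 (f = 3*2 = 6)
Y = 21 (Y = 3*(-14 - 1*(-21)) = 3*(-14 + 21) = 3*7 = 21)
(f*Y)*42 = (6*21)*42 = 126*42 = 5292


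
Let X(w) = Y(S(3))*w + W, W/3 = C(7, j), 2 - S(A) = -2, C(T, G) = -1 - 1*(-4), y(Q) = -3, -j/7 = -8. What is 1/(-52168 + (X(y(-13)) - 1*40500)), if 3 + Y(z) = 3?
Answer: -1/92659 ≈ -1.0792e-5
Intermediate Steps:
j = 56 (j = -7*(-8) = 56)
C(T, G) = 3 (C(T, G) = -1 + 4 = 3)
S(A) = 4 (S(A) = 2 - 1*(-2) = 2 + 2 = 4)
Y(z) = 0 (Y(z) = -3 + 3 = 0)
W = 9 (W = 3*3 = 9)
X(w) = 9 (X(w) = 0*w + 9 = 0 + 9 = 9)
1/(-52168 + (X(y(-13)) - 1*40500)) = 1/(-52168 + (9 - 1*40500)) = 1/(-52168 + (9 - 40500)) = 1/(-52168 - 40491) = 1/(-92659) = -1/92659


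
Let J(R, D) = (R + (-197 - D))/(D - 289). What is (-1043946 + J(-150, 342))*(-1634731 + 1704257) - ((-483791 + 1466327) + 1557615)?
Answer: -72584833585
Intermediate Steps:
J(R, D) = (-197 + R - D)/(-289 + D)
(-1043946 + J(-150, 342))*(-1634731 + 1704257) - ((-483791 + 1466327) + 1557615) = (-1043946 + (-197 - 150 - 1*342)/(-289 + 342))*(-1634731 + 1704257) - ((-483791 + 1466327) + 1557615) = (-1043946 + (-197 - 150 - 342)/53)*69526 - (982536 + 1557615) = (-1043946 + (1/53)*(-689))*69526 - 1*2540151 = (-1043946 - 13)*69526 - 2540151 = -1043959*69526 - 2540151 = -72582293434 - 2540151 = -72584833585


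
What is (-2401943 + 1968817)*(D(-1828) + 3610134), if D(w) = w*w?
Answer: -3010969810468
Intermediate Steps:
D(w) = w²
(-2401943 + 1968817)*(D(-1828) + 3610134) = (-2401943 + 1968817)*((-1828)² + 3610134) = -433126*(3341584 + 3610134) = -433126*6951718 = -3010969810468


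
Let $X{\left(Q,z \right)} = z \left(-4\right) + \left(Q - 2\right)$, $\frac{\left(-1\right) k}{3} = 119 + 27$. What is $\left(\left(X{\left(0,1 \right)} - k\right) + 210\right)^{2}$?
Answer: $412164$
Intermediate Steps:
$k = -438$ ($k = - 3 \left(119 + 27\right) = \left(-3\right) 146 = -438$)
$X{\left(Q,z \right)} = -2 + Q - 4 z$ ($X{\left(Q,z \right)} = - 4 z + \left(-2 + Q\right) = -2 + Q - 4 z$)
$\left(\left(X{\left(0,1 \right)} - k\right) + 210\right)^{2} = \left(\left(\left(-2 + 0 - 4\right) - -438\right) + 210\right)^{2} = \left(\left(\left(-2 + 0 - 4\right) + 438\right) + 210\right)^{2} = \left(\left(-6 + 438\right) + 210\right)^{2} = \left(432 + 210\right)^{2} = 642^{2} = 412164$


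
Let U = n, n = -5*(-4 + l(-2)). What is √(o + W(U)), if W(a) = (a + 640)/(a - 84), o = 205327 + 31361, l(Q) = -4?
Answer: √28637378/11 ≈ 486.49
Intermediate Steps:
o = 236688
n = 40 (n = -5*(-4 - 4) = -5*(-8) = 40)
U = 40
W(a) = (640 + a)/(-84 + a)
√(o + W(U)) = √(236688 + (640 + 40)/(-84 + 40)) = √(236688 + 680/(-44)) = √(236688 - 1/44*680) = √(236688 - 170/11) = √(2603398/11) = √28637378/11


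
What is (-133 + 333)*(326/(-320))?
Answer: -815/4 ≈ -203.75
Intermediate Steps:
(-133 + 333)*(326/(-320)) = 200*(326*(-1/320)) = 200*(-163/160) = -815/4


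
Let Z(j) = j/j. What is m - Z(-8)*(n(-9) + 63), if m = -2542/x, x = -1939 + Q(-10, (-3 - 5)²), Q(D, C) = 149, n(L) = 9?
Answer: -63169/895 ≈ -70.580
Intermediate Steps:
Z(j) = 1
x = -1790 (x = -1939 + 149 = -1790)
m = 1271/895 (m = -2542/(-1790) = -2542*(-1/1790) = 1271/895 ≈ 1.4201)
m - Z(-8)*(n(-9) + 63) = 1271/895 - (9 + 63) = 1271/895 - 72 = -63169/895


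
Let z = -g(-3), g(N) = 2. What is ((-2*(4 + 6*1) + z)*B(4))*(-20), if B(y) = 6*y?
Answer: 10560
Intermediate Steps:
z = -2 (z = -1*2 = -2)
((-2*(4 + 6*1) + z)*B(4))*(-20) = ((-2*(4 + 6*1) - 2)*(6*4))*(-20) = ((-2*(4 + 6) - 2)*24)*(-20) = ((-2*10 - 2)*24)*(-20) = ((-20 - 2)*24)*(-20) = -22*24*(-20) = -528*(-20) = 10560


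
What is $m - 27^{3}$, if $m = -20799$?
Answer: $-40482$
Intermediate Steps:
$m - 27^{3} = -20799 - 27^{3} = -20799 - 19683 = -40482$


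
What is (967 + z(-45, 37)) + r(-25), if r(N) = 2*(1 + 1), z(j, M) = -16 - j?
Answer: 1000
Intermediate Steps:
r(N) = 4 (r(N) = 2*2 = 4)
(967 + z(-45, 37)) + r(-25) = (967 + (-16 - 1*(-45))) + 4 = (967 + (-16 + 45)) + 4 = (967 + 29) + 4 = 996 + 4 = 1000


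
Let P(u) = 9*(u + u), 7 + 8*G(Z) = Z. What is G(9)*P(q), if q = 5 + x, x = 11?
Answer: 72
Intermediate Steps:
G(Z) = -7/8 + Z/8
q = 16 (q = 5 + 11 = 16)
P(u) = 18*u (P(u) = 9*(2*u) = 18*u)
G(9)*P(q) = (-7/8 + (⅛)*9)*(18*16) = (-7/8 + 9/8)*288 = (¼)*288 = 72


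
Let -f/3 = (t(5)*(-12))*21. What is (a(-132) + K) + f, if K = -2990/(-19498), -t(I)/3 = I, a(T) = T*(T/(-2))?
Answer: -195485453/9749 ≈ -20052.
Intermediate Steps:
a(T) = -T²/2 (a(T) = T*(T*(-½)) = T*(-T/2) = -T²/2)
t(I) = -3*I
f = -11340 (f = -3*-3*5*(-12)*21 = -3*(-15*(-12))*21 = -540*21 = -3*3780 = -11340)
K = 1495/9749 (K = -2990*(-1/19498) = 1495/9749 ≈ 0.15335)
(a(-132) + K) + f = (-½*(-132)² + 1495/9749) - 11340 = (-½*17424 + 1495/9749) - 11340 = (-8712 + 1495/9749) - 11340 = -84931793/9749 - 11340 = -195485453/9749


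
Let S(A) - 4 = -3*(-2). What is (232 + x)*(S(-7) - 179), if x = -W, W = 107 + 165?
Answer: 6760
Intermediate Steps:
W = 272
S(A) = 10 (S(A) = 4 - 3*(-2) = 4 + 6 = 10)
x = -272 (x = -1*272 = -272)
(232 + x)*(S(-7) - 179) = (232 - 272)*(10 - 179) = -40*(-169) = 6760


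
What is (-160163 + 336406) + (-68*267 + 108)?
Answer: 158195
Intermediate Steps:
(-160163 + 336406) + (-68*267 + 108) = 176243 + (-18156 + 108) = 176243 - 18048 = 158195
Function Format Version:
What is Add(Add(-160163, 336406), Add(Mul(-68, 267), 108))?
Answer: 158195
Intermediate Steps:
Add(Add(-160163, 336406), Add(Mul(-68, 267), 108)) = Add(176243, Add(-18156, 108)) = Add(176243, -18048) = 158195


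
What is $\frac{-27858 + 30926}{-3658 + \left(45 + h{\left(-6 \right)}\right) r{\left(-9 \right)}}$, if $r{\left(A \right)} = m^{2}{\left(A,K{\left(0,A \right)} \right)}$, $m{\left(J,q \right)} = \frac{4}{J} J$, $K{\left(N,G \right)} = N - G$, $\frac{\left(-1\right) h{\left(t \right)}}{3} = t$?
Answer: $- \frac{1534}{1325} \approx -1.1577$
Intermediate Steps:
$h{\left(t \right)} = - 3 t$
$m{\left(J,q \right)} = 4$
$r{\left(A \right)} = 16$ ($r{\left(A \right)} = 4^{2} = 16$)
$\frac{-27858 + 30926}{-3658 + \left(45 + h{\left(-6 \right)}\right) r{\left(-9 \right)}} = \frac{-27858 + 30926}{-3658 + \left(45 - -18\right) 16} = \frac{3068}{-3658 + \left(45 + 18\right) 16} = \frac{3068}{-3658 + 63 \cdot 16} = \frac{3068}{-3658 + 1008} = \frac{3068}{-2650} = 3068 \left(- \frac{1}{2650}\right) = - \frac{1534}{1325}$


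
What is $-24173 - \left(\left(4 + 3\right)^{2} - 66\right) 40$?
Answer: $-23493$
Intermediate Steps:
$-24173 - \left(\left(4 + 3\right)^{2} - 66\right) 40 = -24173 - \left(7^{2} - 66\right) 40 = -24173 - \left(49 - 66\right) 40 = -24173 - \left(-17\right) 40 = -24173 - -680 = -24173 + 680 = -23493$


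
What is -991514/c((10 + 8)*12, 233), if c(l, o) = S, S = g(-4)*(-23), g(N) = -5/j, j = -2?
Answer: 1983028/115 ≈ 17244.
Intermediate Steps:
g(N) = 5/2 (g(N) = -5/(-2) = -5*(-½) = 5/2)
S = -115/2 (S = (5/2)*(-23) = -115/2 ≈ -57.500)
c(l, o) = -115/2
-991514/c((10 + 8)*12, 233) = -991514/(-115/2) = -991514*(-2/115) = 1983028/115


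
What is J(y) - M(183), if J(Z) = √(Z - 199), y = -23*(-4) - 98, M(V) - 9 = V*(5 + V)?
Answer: -34413 + I*√205 ≈ -34413.0 + 14.318*I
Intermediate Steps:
M(V) = 9 + V*(5 + V)
y = -6 (y = 92 - 98 = -6)
J(Z) = √(-199 + Z)
J(y) - M(183) = √(-199 - 6) - (9 + 183² + 5*183) = √(-205) - (9 + 33489 + 915) = I*√205 - 1*34413 = I*√205 - 34413 = -34413 + I*√205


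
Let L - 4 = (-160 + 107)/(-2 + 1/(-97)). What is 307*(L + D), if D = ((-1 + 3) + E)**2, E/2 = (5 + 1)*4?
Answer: 151480247/195 ≈ 7.7682e+5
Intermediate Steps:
E = 48 (E = 2*((5 + 1)*4) = 2*(6*4) = 2*24 = 48)
L = 5921/195 (L = 4 + (-160 + 107)/(-2 + 1/(-97)) = 4 - 53/(-2 - 1/97) = 4 - 53/(-195/97) = 4 - 53*(-97/195) = 4 + 5141/195 = 5921/195 ≈ 30.364)
D = 2500 (D = ((-1 + 3) + 48)**2 = (2 + 48)**2 = 50**2 = 2500)
307*(L + D) = 307*(5921/195 + 2500) = 307*(493421/195) = 151480247/195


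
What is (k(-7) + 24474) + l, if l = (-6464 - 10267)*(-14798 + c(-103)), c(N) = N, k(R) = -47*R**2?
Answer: 249330802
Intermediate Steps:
l = 249308631 (l = (-6464 - 10267)*(-14798 - 103) = -16731*(-14901) = 249308631)
(k(-7) + 24474) + l = (-47*(-7)**2 + 24474) + 249308631 = (-47*49 + 24474) + 249308631 = (-2303 + 24474) + 249308631 = 22171 + 249308631 = 249330802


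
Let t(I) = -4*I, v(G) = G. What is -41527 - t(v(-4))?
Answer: -41543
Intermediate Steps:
-41527 - t(v(-4)) = -41527 - (-4)*(-4) = -41527 - 1*16 = -41527 - 16 = -41543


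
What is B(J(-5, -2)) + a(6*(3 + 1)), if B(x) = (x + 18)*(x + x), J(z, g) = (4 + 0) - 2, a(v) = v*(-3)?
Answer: 8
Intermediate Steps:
a(v) = -3*v
J(z, g) = 2 (J(z, g) = 4 - 2 = 2)
B(x) = 2*x*(18 + x) (B(x) = (18 + x)*(2*x) = 2*x*(18 + x))
B(J(-5, -2)) + a(6*(3 + 1)) = 2*2*(18 + 2) - 18*(3 + 1) = 2*2*20 - 18*4 = 80 - 3*24 = 80 - 72 = 8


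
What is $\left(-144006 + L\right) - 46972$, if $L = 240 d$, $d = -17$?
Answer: $-195058$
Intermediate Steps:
$L = -4080$ ($L = 240 \left(-17\right) = -4080$)
$\left(-144006 + L\right) - 46972 = \left(-144006 - 4080\right) - 46972 = -148086 - 46972 = -195058$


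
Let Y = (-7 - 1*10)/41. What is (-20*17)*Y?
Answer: 5780/41 ≈ 140.98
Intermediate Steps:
Y = -17/41 (Y = (-7 - 10)*(1/41) = -17*1/41 = -17/41 ≈ -0.41463)
(-20*17)*Y = -20*17*(-17/41) = -340*(-17/41) = 5780/41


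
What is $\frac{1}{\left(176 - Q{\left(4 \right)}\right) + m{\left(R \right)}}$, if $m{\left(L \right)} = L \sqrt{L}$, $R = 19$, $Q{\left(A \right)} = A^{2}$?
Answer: $\frac{160}{18741} - \frac{19 \sqrt{19}}{18741} \approx 0.0041183$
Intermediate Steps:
$m{\left(L \right)} = L^{\frac{3}{2}}$
$\frac{1}{\left(176 - Q{\left(4 \right)}\right) + m{\left(R \right)}} = \frac{1}{\left(176 - 4^{2}\right) + 19^{\frac{3}{2}}} = \frac{1}{\left(176 - 16\right) + 19 \sqrt{19}} = \frac{1}{160 + 19 \sqrt{19}}$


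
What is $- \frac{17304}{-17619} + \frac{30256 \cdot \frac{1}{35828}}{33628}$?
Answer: $\frac{62050021725}{63177957661} \approx 0.98215$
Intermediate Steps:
$- \frac{17304}{-17619} + \frac{30256 \cdot \frac{1}{35828}}{33628} = \left(-17304\right) \left(- \frac{1}{17619}\right) + 30256 \cdot \frac{1}{35828} \cdot \frac{1}{33628} = \frac{824}{839} + \frac{7564}{8957} \cdot \frac{1}{33628} = \frac{824}{839} + \frac{1891}{75301499} = \frac{62050021725}{63177957661}$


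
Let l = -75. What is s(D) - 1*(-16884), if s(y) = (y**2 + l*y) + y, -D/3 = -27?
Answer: 17451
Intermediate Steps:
D = 81 (D = -3*(-27) = 81)
s(y) = y**2 - 74*y (s(y) = (y**2 - 75*y) + y = y**2 - 74*y)
s(D) - 1*(-16884) = 81*(-74 + 81) - 1*(-16884) = 81*7 + 16884 = 567 + 16884 = 17451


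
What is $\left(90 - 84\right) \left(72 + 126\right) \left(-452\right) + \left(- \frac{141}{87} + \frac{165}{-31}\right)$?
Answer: $- \frac{482747666}{899} \approx -5.3698 \cdot 10^{5}$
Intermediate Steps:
$\left(90 - 84\right) \left(72 + 126\right) \left(-452\right) + \left(- \frac{141}{87} + \frac{165}{-31}\right) = 6 \cdot 198 \left(-452\right) + \left(\left(-141\right) \frac{1}{87} + 165 \left(- \frac{1}{31}\right)\right) = 1188 \left(-452\right) - \frac{6242}{899} = -536976 - \frac{6242}{899} = - \frac{482747666}{899}$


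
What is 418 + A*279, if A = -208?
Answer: -57614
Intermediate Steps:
418 + A*279 = 418 - 208*279 = 418 - 58032 = -57614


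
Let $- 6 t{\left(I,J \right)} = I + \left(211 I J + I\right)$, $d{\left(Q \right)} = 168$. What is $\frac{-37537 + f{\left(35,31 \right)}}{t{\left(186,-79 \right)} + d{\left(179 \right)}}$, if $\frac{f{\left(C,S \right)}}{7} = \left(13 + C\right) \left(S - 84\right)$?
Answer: $- \frac{11069}{103369} \approx -0.10708$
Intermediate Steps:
$f{\left(C,S \right)} = 7 \left(-84 + S\right) \left(13 + C\right)$ ($f{\left(C,S \right)} = 7 \left(13 + C\right) \left(S - 84\right) = 7 \left(13 + C\right) \left(-84 + S\right) = 7 \left(-84 + S\right) \left(13 + C\right)$)
$t{\left(I,J \right)} = - \frac{I}{3} - \frac{211 I J}{6}$ ($t{\left(I,J \right)} = - \frac{I + \left(211 I J + I\right)}{6} = - \frac{I + \left(I + 211 I J\right)}{6} = - \frac{2 I + 211 I J}{6} = - \frac{I}{3} - \frac{211 I J}{6}$)
$\frac{-37537 + f{\left(35,31 \right)}}{t{\left(186,-79 \right)} + d{\left(179 \right)}} = \frac{-37537 + \left(-7644 - 20580 + 91 \cdot 31 + 7 \cdot 35 \cdot 31\right)}{\left(- \frac{1}{6}\right) 186 \left(2 + 211 \left(-79\right)\right) + 168} = \frac{-37537 + \left(-7644 - 20580 + 2821 + 7595\right)}{\left(- \frac{1}{6}\right) 186 \left(2 - 16669\right) + 168} = \frac{-37537 - 17808}{\left(- \frac{1}{6}\right) 186 \left(-16667\right) + 168} = - \frac{55345}{516677 + 168} = - \frac{55345}{516845} = \left(-55345\right) \frac{1}{516845} = - \frac{11069}{103369}$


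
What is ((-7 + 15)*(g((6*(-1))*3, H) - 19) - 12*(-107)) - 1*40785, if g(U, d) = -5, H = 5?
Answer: -39693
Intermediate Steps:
((-7 + 15)*(g((6*(-1))*3, H) - 19) - 12*(-107)) - 1*40785 = ((-7 + 15)*(-5 - 19) - 12*(-107)) - 1*40785 = (8*(-24) + 1284) - 40785 = (-192 + 1284) - 40785 = 1092 - 40785 = -39693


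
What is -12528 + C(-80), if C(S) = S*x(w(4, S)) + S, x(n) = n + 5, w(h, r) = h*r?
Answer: 12592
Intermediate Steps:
x(n) = 5 + n
C(S) = S + S*(5 + 4*S) (C(S) = S*(5 + 4*S) + S = S + S*(5 + 4*S))
-12528 + C(-80) = -12528 + 2*(-80)*(3 + 2*(-80)) = -12528 + 2*(-80)*(3 - 160) = -12528 + 2*(-80)*(-157) = -12528 + 25120 = 12592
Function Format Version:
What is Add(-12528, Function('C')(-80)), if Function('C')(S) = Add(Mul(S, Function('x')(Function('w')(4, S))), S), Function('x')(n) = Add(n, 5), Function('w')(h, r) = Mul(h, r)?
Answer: 12592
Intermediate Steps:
Function('x')(n) = Add(5, n)
Function('C')(S) = Add(S, Mul(S, Add(5, Mul(4, S)))) (Function('C')(S) = Add(Mul(S, Add(5, Mul(4, S))), S) = Add(S, Mul(S, Add(5, Mul(4, S)))))
Add(-12528, Function('C')(-80)) = Add(-12528, Mul(2, -80, Add(3, Mul(2, -80)))) = Add(-12528, Mul(2, -80, Add(3, -160))) = Add(-12528, Mul(2, -80, -157)) = Add(-12528, 25120) = 12592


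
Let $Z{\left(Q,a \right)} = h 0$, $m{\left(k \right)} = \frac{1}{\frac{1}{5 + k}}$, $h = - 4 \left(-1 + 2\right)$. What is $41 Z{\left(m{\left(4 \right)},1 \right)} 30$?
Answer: $0$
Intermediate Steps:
$h = -4$ ($h = \left(-4\right) 1 = -4$)
$m{\left(k \right)} = 5 + k$
$Z{\left(Q,a \right)} = 0$ ($Z{\left(Q,a \right)} = \left(-4\right) 0 = 0$)
$41 Z{\left(m{\left(4 \right)},1 \right)} 30 = 41 \cdot 0 \cdot 30 = 0 \cdot 30 = 0$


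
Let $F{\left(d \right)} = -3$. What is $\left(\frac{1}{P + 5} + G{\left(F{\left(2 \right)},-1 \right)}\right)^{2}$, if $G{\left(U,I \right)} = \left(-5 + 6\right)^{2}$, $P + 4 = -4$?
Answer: $\frac{4}{9} \approx 0.44444$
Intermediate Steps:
$P = -8$ ($P = -4 - 4 = -8$)
$G{\left(U,I \right)} = 1$ ($G{\left(U,I \right)} = 1^{2} = 1$)
$\left(\frac{1}{P + 5} + G{\left(F{\left(2 \right)},-1 \right)}\right)^{2} = \left(\frac{1}{-8 + 5} + 1\right)^{2} = \left(\frac{1}{-3} + 1\right)^{2} = \left(- \frac{1}{3} + 1\right)^{2} = \left(\frac{2}{3}\right)^{2} = \frac{4}{9}$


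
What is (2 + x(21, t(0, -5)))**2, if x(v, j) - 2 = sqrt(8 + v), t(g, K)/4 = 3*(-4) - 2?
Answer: (4 + sqrt(29))**2 ≈ 88.081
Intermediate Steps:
t(g, K) = -56 (t(g, K) = 4*(3*(-4) - 2) = 4*(-12 - 2) = 4*(-14) = -56)
x(v, j) = 2 + sqrt(8 + v)
(2 + x(21, t(0, -5)))**2 = (2 + (2 + sqrt(8 + 21)))**2 = (2 + (2 + sqrt(29)))**2 = (4 + sqrt(29))**2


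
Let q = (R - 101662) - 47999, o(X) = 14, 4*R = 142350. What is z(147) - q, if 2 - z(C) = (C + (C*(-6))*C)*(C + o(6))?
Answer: 41929405/2 ≈ 2.0965e+7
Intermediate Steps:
R = 71175/2 (R = (1/4)*142350 = 71175/2 ≈ 35588.)
q = -228147/2 (q = (71175/2 - 101662) - 47999 = -132149/2 - 47999 = -228147/2 ≈ -1.1407e+5)
z(C) = 2 - (14 + C)*(C - 6*C**2) (z(C) = 2 - (C + (C*(-6))*C)*(C + 14) = 2 - (C + (-6*C)*C)*(14 + C) = 2 - (C - 6*C**2)*(14 + C) = 2 - (14 + C)*(C - 6*C**2))
z(147) - q = (2 - 14*147 + 6*147**3 + 83*147**2) - 1*(-228147/2) = (2 - 2058 + 6*3176523 + 83*21609) + 228147/2 = (2 - 2058 + 19059138 + 1793547) + 228147/2 = 20850629 + 228147/2 = 41929405/2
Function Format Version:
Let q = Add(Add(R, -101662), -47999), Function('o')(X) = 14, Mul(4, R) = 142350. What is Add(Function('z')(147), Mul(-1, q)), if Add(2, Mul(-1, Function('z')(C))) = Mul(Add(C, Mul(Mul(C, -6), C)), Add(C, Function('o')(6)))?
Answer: Rational(41929405, 2) ≈ 2.0965e+7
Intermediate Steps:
R = Rational(71175, 2) (R = Mul(Rational(1, 4), 142350) = Rational(71175, 2) ≈ 35588.)
q = Rational(-228147, 2) (q = Add(Add(Rational(71175, 2), -101662), -47999) = Add(Rational(-132149, 2), -47999) = Rational(-228147, 2) ≈ -1.1407e+5)
Function('z')(C) = Add(2, Mul(-1, Add(14, C), Add(C, Mul(-6, Pow(C, 2))))) (Function('z')(C) = Add(2, Mul(-1, Mul(Add(C, Mul(Mul(C, -6), C)), Add(C, 14)))) = Add(2, Mul(-1, Mul(Add(C, Mul(Mul(-6, C), C)), Add(14, C)))) = Add(2, Mul(-1, Mul(Add(C, Mul(-6, Pow(C, 2))), Add(14, C)))) = Add(2, Mul(-1, Mul(Add(14, C), Add(C, Mul(-6, Pow(C, 2)))))) = Add(2, Mul(-1, Add(14, C), Add(C, Mul(-6, Pow(C, 2))))))
Add(Function('z')(147), Mul(-1, q)) = Add(Add(2, Mul(-14, 147), Mul(6, Pow(147, 3)), Mul(83, Pow(147, 2))), Mul(-1, Rational(-228147, 2))) = Add(Add(2, -2058, Mul(6, 3176523), Mul(83, 21609)), Rational(228147, 2)) = Add(Add(2, -2058, 19059138, 1793547), Rational(228147, 2)) = Add(20850629, Rational(228147, 2)) = Rational(41929405, 2)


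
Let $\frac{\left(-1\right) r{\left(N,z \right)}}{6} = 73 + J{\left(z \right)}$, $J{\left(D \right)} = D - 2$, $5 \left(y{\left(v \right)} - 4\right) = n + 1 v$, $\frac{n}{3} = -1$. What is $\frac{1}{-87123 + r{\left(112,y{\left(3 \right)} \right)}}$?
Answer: $- \frac{1}{87573} \approx -1.1419 \cdot 10^{-5}$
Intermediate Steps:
$n = -3$ ($n = 3 \left(-1\right) = -3$)
$y{\left(v \right)} = \frac{17}{5} + \frac{v}{5}$ ($y{\left(v \right)} = 4 + \frac{-3 + 1 v}{5} = 4 + \frac{-3 + v}{5} = 4 + \left(- \frac{3}{5} + \frac{v}{5}\right) = \frac{17}{5} + \frac{v}{5}$)
$J{\left(D \right)} = -2 + D$
$r{\left(N,z \right)} = -426 - 6 z$ ($r{\left(N,z \right)} = - 6 \left(73 + \left(-2 + z\right)\right) = - 6 \left(71 + z\right) = -426 - 6 z$)
$\frac{1}{-87123 + r{\left(112,y{\left(3 \right)} \right)}} = \frac{1}{-87123 - \left(426 + 6 \left(\frac{17}{5} + \frac{1}{5} \cdot 3\right)\right)} = \frac{1}{-87123 - \left(426 + 6 \left(\frac{17}{5} + \frac{3}{5}\right)\right)} = \frac{1}{-87123 - 450} = \frac{1}{-87573} = - \frac{1}{87573}$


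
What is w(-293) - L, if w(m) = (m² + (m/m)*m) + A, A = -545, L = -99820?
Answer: 184831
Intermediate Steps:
w(m) = -545 + m + m² (w(m) = (m² + (m/m)*m) - 545 = (m² + 1*m) - 545 = (m² + m) - 545 = (m + m²) - 545 = -545 + m + m²)
w(-293) - L = (-545 - 293 + (-293)²) - 1*(-99820) = (-545 - 293 + 85849) + 99820 = 85011 + 99820 = 184831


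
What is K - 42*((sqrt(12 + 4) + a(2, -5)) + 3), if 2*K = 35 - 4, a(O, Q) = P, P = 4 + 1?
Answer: -977/2 ≈ -488.50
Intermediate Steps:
P = 5
a(O, Q) = 5
K = 31/2 (K = (35 - 4)/2 = (1/2)*31 = 31/2 ≈ 15.500)
K - 42*((sqrt(12 + 4) + a(2, -5)) + 3) = 31/2 - 42*((sqrt(12 + 4) + 5) + 3) = 31/2 - 42*((sqrt(16) + 5) + 3) = 31/2 - 42*((4 + 5) + 3) = 31/2 - 42*(9 + 3) = 31/2 - 42*12 = 31/2 - 504 = -977/2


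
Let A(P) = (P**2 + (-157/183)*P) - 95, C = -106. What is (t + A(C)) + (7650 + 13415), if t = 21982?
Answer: 9933046/183 ≈ 54279.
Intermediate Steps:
A(P) = -95 + P**2 - 157*P/183 (A(P) = (P**2 + (-157*1/183)*P) - 95 = (P**2 - 157*P/183) - 95 = -95 + P**2 - 157*P/183)
(t + A(C)) + (7650 + 13415) = (21982 + (-95 + (-106)**2 - 157/183*(-106))) + (7650 + 13415) = (21982 + (-95 + 11236 + 16642/183)) + 21065 = (21982 + 2055445/183) + 21065 = 6078151/183 + 21065 = 9933046/183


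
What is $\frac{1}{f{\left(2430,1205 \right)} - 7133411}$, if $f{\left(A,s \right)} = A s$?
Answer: $- \frac{1}{4205261} \approx -2.378 \cdot 10^{-7}$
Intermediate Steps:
$\frac{1}{f{\left(2430,1205 \right)} - 7133411} = \frac{1}{2430 \cdot 1205 - 7133411} = \frac{1}{2928150 - 7133411} = \frac{1}{-4205261} = - \frac{1}{4205261}$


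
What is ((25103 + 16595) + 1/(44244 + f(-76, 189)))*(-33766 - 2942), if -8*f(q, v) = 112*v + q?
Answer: -127373055134976/83215 ≈ -1.5307e+9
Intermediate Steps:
f(q, v) = -14*v - q/8 (f(q, v) = -(112*v + q)/8 = -(q + 112*v)/8 = -14*v - q/8)
((25103 + 16595) + 1/(44244 + f(-76, 189)))*(-33766 - 2942) = ((25103 + 16595) + 1/(44244 + (-14*189 - 1/8*(-76))))*(-33766 - 2942) = (41698 + 1/(44244 + (-2646 + 19/2)))*(-36708) = (41698 + 1/(44244 - 5273/2))*(-36708) = (41698 + 1/(83215/2))*(-36708) = (41698 + 2/83215)*(-36708) = (3469899072/83215)*(-36708) = -127373055134976/83215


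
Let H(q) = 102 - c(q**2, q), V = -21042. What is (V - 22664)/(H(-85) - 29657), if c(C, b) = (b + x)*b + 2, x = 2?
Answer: 21853/18306 ≈ 1.1938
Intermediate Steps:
c(C, b) = 2 + b*(2 + b) (c(C, b) = (b + 2)*b + 2 = (2 + b)*b + 2 = b*(2 + b) + 2 = 2 + b*(2 + b))
H(q) = 100 - q**2 - 2*q (H(q) = 102 - (2 + q**2 + 2*q) = 102 + (-2 - q**2 - 2*q) = 100 - q**2 - 2*q)
(V - 22664)/(H(-85) - 29657) = (-21042 - 22664)/((100 - 1*(-85)**2 - 2*(-85)) - 29657) = -43706/((100 - 1*7225 + 170) - 29657) = -43706/((100 - 7225 + 170) - 29657) = -43706/(-6955 - 29657) = -43706/(-36612) = -43706*(-1/36612) = 21853/18306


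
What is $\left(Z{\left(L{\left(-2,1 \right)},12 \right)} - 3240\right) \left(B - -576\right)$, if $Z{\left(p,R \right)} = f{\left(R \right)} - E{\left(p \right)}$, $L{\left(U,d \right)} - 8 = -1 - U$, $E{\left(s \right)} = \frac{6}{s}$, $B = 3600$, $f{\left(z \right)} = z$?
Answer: $-13482912$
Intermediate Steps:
$L{\left(U,d \right)} = 7 - U$ ($L{\left(U,d \right)} = 8 - \left(1 + U\right) = 7 - U$)
$Z{\left(p,R \right)} = R - \frac{6}{p}$
$\left(Z{\left(L{\left(-2,1 \right)},12 \right)} - 3240\right) \left(B - -576\right) = \left(\left(12 - \frac{6}{7 - -2}\right) - 3240\right) \left(3600 - -576\right) = \left(\left(12 - \frac{6}{7 + 2}\right) - 3240\right) \left(3600 + 576\right) = \left(\left(12 - \frac{6}{9}\right) - 3240\right) 4176 = \left(\left(12 - \frac{2}{3}\right) - 3240\right) 4176 = \left(\frac{34}{3} - 3240\right) 4176 = \left(- \frac{9686}{3}\right) 4176 = -13482912$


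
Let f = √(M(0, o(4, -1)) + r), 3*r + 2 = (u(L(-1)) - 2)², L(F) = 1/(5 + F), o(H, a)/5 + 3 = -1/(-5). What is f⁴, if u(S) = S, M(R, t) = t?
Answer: 429025/2304 ≈ 186.21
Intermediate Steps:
o(H, a) = -14 (o(H, a) = -15 + 5*(-1/(-5)) = -15 + 5*(-1*(-⅕)) = -15 + 5*(⅕) = -15 + 1 = -14)
r = 17/48 (r = -⅔ + (1/(5 - 1) - 2)²/3 = -⅔ + (1/4 - 2)²/3 = -⅔ + (¼ - 2)²/3 = -⅔ + (-7/4)²/3 = -⅔ + (⅓)*(49/16) = -⅔ + 49/48 = 17/48 ≈ 0.35417)
f = I*√1965/12 (f = √(-14 + 17/48) = √(-655/48) = I*√1965/12 ≈ 3.694*I)
f⁴ = (I*√1965/12)⁴ = 429025/2304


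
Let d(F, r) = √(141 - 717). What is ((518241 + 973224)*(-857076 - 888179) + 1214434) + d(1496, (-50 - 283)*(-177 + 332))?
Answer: -2602985534141 + 24*I ≈ -2.603e+12 + 24.0*I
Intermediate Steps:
d(F, r) = 24*I (d(F, r) = √(-576) = 24*I)
((518241 + 973224)*(-857076 - 888179) + 1214434) + d(1496, (-50 - 283)*(-177 + 332)) = ((518241 + 973224)*(-857076 - 888179) + 1214434) + 24*I = (1491465*(-1745255) + 1214434) + 24*I = (-2602986748575 + 1214434) + 24*I = -2602985534141 + 24*I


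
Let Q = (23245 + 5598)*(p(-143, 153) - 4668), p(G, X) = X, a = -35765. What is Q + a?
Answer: -130261910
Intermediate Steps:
Q = -130226145 (Q = (23245 + 5598)*(153 - 4668) = 28843*(-4515) = -130226145)
Q + a = -130226145 - 35765 = -130261910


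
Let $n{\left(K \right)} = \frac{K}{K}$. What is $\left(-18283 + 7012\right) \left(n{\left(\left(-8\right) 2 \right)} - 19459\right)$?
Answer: $219311118$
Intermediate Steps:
$n{\left(K \right)} = 1$
$\left(-18283 + 7012\right) \left(n{\left(\left(-8\right) 2 \right)} - 19459\right) = \left(-18283 + 7012\right) \left(1 - 19459\right) = \left(-11271\right) \left(-19458\right) = 219311118$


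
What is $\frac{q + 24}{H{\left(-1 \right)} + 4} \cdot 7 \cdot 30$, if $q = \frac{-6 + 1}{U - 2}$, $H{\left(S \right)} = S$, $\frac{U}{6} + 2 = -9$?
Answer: $\frac{57295}{34} \approx 1685.1$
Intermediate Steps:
$U = -66$ ($U = -12 + 6 \left(-9\right) = -12 - 54 = -66$)
$q = \frac{5}{68}$ ($q = \frac{-6 + 1}{-66 - 2} = - \frac{5}{-68} = \left(-5\right) \left(- \frac{1}{68}\right) = \frac{5}{68} \approx 0.073529$)
$\frac{q + 24}{H{\left(-1 \right)} + 4} \cdot 7 \cdot 30 = \frac{\frac{5}{68} + 24}{-1 + 4} \cdot 7 \cdot 30 = \frac{1637}{68 \cdot 3} \cdot 7 \cdot 30 = \frac{1637}{68} \cdot \frac{1}{3} \cdot 7 \cdot 30 = \frac{1637}{204} \cdot 7 \cdot 30 = \frac{11459}{204} \cdot 30 = \frac{57295}{34}$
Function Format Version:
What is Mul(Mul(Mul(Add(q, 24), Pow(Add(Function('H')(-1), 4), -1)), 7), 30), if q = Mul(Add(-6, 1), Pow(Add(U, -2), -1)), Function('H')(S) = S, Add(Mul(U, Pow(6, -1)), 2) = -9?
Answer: Rational(57295, 34) ≈ 1685.1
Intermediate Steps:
U = -66 (U = Add(-12, Mul(6, -9)) = Add(-12, -54) = -66)
q = Rational(5, 68) (q = Mul(Add(-6, 1), Pow(Add(-66, -2), -1)) = Mul(-5, Pow(-68, -1)) = Mul(-5, Rational(-1, 68)) = Rational(5, 68) ≈ 0.073529)
Mul(Mul(Mul(Add(q, 24), Pow(Add(Function('H')(-1), 4), -1)), 7), 30) = Mul(Mul(Mul(Add(Rational(5, 68), 24), Pow(Add(-1, 4), -1)), 7), 30) = Mul(Mul(Mul(Rational(1637, 68), Pow(3, -1)), 7), 30) = Mul(Mul(Mul(Rational(1637, 68), Rational(1, 3)), 7), 30) = Mul(Mul(Rational(1637, 204), 7), 30) = Mul(Rational(11459, 204), 30) = Rational(57295, 34)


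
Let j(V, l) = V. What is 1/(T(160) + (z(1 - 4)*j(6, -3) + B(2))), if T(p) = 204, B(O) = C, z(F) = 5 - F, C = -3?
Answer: 1/249 ≈ 0.0040161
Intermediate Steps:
B(O) = -3
1/(T(160) + (z(1 - 4)*j(6, -3) + B(2))) = 1/(204 + ((5 - (1 - 4))*6 - 3)) = 1/(204 + ((5 - 1*(-3))*6 - 3)) = 1/(204 + ((5 + 3)*6 - 3)) = 1/(204 + (8*6 - 3)) = 1/(204 + (48 - 3)) = 1/(204 + 45) = 1/249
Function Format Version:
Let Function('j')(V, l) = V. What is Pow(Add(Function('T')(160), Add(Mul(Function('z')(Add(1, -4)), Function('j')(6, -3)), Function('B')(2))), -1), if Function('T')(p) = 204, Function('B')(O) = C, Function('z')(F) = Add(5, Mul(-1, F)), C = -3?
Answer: Rational(1, 249) ≈ 0.0040161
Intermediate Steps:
Function('B')(O) = -3
Pow(Add(Function('T')(160), Add(Mul(Function('z')(Add(1, -4)), Function('j')(6, -3)), Function('B')(2))), -1) = Pow(Add(204, Add(Mul(Add(5, Mul(-1, Add(1, -4))), 6), -3)), -1) = Pow(Add(204, Add(Mul(Add(5, Mul(-1, -3)), 6), -3)), -1) = Pow(Add(204, Add(Mul(Add(5, 3), 6), -3)), -1) = Pow(Add(204, Add(Mul(8, 6), -3)), -1) = Pow(Add(204, Add(48, -3)), -1) = Pow(Add(204, 45), -1) = Pow(249, -1) = Rational(1, 249)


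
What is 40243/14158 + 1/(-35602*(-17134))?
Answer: 12274208934241/4318223044772 ≈ 2.8424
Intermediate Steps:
40243/14158 + 1/(-35602*(-17134)) = 40243*(1/14158) - 1/35602*(-1/17134) = 40243/14158 + 1/610004668 = 12274208934241/4318223044772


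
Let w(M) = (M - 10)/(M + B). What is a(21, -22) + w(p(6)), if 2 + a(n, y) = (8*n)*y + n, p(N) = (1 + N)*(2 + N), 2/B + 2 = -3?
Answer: -510988/139 ≈ -3676.2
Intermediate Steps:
B = -⅖ (B = 2/(-2 - 3) = 2/(-5) = 2*(-⅕) = -⅖ ≈ -0.40000)
a(n, y) = -2 + n + 8*n*y (a(n, y) = -2 + ((8*n)*y + n) = -2 + (8*n*y + n) = -2 + (n + 8*n*y) = -2 + n + 8*n*y)
w(M) = (-10 + M)/(-⅖ + M) (w(M) = (M - 10)/(M - ⅖) = (-10 + M)/(-⅖ + M))
a(21, -22) + w(p(6)) = (-2 + 21 + 8*21*(-22)) + 5*(-10 + (2 + 6² + 3*6))/(-2 + 5*(2 + 6² + 3*6)) = (-2 + 21 - 3696) + 5*(-10 + (2 + 36 + 18))/(-2 + 5*(2 + 36 + 18)) = -3677 + 5*(-10 + 56)/(-2 + 5*56) = -3677 + 5*46/(-2 + 280) = -3677 + 5*46/278 = -3677 + 5*(1/278)*46 = -3677 + 115/139 = -510988/139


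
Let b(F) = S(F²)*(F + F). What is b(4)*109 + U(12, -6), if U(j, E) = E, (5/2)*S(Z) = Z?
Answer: 27874/5 ≈ 5574.8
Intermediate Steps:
S(Z) = 2*Z/5
b(F) = 4*F³/5 (b(F) = (2*F²/5)*(F + F) = (2*F²/5)*(2*F) = 4*F³/5)
b(4)*109 + U(12, -6) = ((⅘)*4³)*109 - 6 = ((⅘)*64)*109 - 6 = (256/5)*109 - 6 = 27904/5 - 6 = 27874/5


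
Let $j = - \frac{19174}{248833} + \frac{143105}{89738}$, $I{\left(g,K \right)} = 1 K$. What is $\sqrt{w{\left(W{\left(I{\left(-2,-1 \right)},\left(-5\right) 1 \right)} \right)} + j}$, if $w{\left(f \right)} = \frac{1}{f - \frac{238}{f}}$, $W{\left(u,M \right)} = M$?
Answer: $\frac{\sqrt{34862888500467534529540518}}{4756242235602} \approx 1.2414$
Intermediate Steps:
$I{\left(g,K \right)} = K$
$j = \frac{33888610053}{22329775754}$ ($j = \left(-19174\right) \frac{1}{248833} + 143105 \cdot \frac{1}{89738} = - \frac{19174}{248833} + \frac{143105}{89738} = \frac{33888610053}{22329775754} \approx 1.5176$)
$\sqrt{w{\left(W{\left(I{\left(-2,-1 \right)},\left(-5\right) 1 \right)} \right)} + j} = \sqrt{\frac{\left(-5\right) 1}{-238 + \left(\left(-5\right) 1\right)^{2}} + \frac{33888610053}{22329775754}} = \sqrt{- \frac{5}{-238 + \left(-5\right)^{2}} + \frac{33888610053}{22329775754}} = \sqrt{- \frac{5}{-238 + 25} + \frac{33888610053}{22329775754}} = \sqrt{- \frac{5}{-213} + \frac{33888610053}{22329775754}} = \sqrt{\left(-5\right) \left(- \frac{1}{213}\right) + \frac{33888610053}{22329775754}} = \sqrt{\frac{5}{213} + \frac{33888610053}{22329775754}} = \sqrt{\frac{7329922820059}{4756242235602}} = \frac{\sqrt{34862888500467534529540518}}{4756242235602}$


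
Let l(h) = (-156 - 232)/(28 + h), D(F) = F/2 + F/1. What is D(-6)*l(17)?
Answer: 388/5 ≈ 77.600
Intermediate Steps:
D(F) = 3*F/2 (D(F) = F*(1/2) + F*1 = F/2 + F = 3*F/2)
l(h) = -388/(28 + h)
D(-6)*l(17) = ((3/2)*(-6))*(-388/(28 + 17)) = -(-3492)/45 = -9*(-388/45) = 388/5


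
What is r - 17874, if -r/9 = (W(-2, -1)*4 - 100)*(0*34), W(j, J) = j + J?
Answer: -17874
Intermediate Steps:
W(j, J) = J + j
r = 0 (r = -9*((-1 - 2)*4 - 100)*0*34 = -9*(-3*4 - 100)*0 = -9*(-12 - 100)*0 = -(-1008)*0 = -9*0 = 0)
r - 17874 = 0 - 17874 = -17874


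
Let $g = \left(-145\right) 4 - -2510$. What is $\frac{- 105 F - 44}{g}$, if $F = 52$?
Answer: $- \frac{2752}{965} \approx -2.8518$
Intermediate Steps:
$g = 1930$ ($g = -580 + 2510 = 1930$)
$\frac{- 105 F - 44}{g} = \frac{\left(-105\right) 52 - 44}{1930} = \left(-5460 - 44\right) \frac{1}{1930} = \left(-5504\right) \frac{1}{1930} = - \frac{2752}{965}$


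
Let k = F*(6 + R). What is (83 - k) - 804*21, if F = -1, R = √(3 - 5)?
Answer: -16795 + I*√2 ≈ -16795.0 + 1.4142*I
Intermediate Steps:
R = I*√2 (R = √(-2) = I*√2 ≈ 1.4142*I)
k = -6 - I*√2 (k = -(6 + I*√2) = -6 - I*√2 ≈ -6.0 - 1.4142*I)
(83 - k) - 804*21 = (83 - (-6 - I*√2)) - 804*21 = (83 + (6 + I*√2)) - 201*84 = (89 + I*√2) - 16884 = -16795 + I*√2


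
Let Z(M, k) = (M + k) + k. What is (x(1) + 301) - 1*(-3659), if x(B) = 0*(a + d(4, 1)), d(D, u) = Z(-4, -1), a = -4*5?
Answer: 3960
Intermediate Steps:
a = -20
Z(M, k) = M + 2*k
d(D, u) = -6 (d(D, u) = -4 + 2*(-1) = -4 - 2 = -6)
x(B) = 0 (x(B) = 0*(-20 - 6) = 0*(-26) = 0)
(x(1) + 301) - 1*(-3659) = (0 + 301) - 1*(-3659) = 301 + 3659 = 3960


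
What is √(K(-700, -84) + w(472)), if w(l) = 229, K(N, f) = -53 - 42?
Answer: √134 ≈ 11.576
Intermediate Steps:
K(N, f) = -95
√(K(-700, -84) + w(472)) = √(-95 + 229) = √134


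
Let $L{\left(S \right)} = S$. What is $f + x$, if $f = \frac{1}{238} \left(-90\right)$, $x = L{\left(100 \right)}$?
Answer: $\frac{11855}{119} \approx 99.622$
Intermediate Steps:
$x = 100$
$f = - \frac{45}{119}$ ($f = \frac{1}{238} \left(-90\right) = - \frac{45}{119} \approx -0.37815$)
$f + x = - \frac{45}{119} + 100 = \frac{11855}{119}$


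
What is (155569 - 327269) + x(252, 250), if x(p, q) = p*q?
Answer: -108700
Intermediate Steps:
(155569 - 327269) + x(252, 250) = (155569 - 327269) + 252*250 = -171700 + 63000 = -108700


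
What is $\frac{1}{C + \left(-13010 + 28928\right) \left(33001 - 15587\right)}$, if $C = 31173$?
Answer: $\frac{1}{277227225} \approx 3.6071 \cdot 10^{-9}$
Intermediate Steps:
$\frac{1}{C + \left(-13010 + 28928\right) \left(33001 - 15587\right)} = \frac{1}{31173 + \left(-13010 + 28928\right) \left(33001 - 15587\right)} = \frac{1}{31173 + 15918 \cdot 17414} = \frac{1}{31173 + 277196052} = \frac{1}{277227225}$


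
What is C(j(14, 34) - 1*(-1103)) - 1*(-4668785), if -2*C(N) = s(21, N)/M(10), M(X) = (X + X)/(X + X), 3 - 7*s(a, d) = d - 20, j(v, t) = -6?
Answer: 32682032/7 ≈ 4.6689e+6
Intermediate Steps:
s(a, d) = 23/7 - d/7 (s(a, d) = 3/7 - (d - 20)/7 = 3/7 - (-20 + d)/7 = 3/7 + (20/7 - d/7) = 23/7 - d/7)
M(X) = 1 (M(X) = (2*X)/((2*X)) = (2*X)*(1/(2*X)) = 1)
C(N) = -23/14 + N/14 (C(N) = -(23/7 - N/7)/(2*1) = -(23/7 - N/7)/2 = -23/14 + N/14)
C(j(14, 34) - 1*(-1103)) - 1*(-4668785) = (-23/14 + (-6 - 1*(-1103))/14) - 1*(-4668785) = (-23/14 + (-6 + 1103)/14) + 4668785 = (-23/14 + (1/14)*1097) + 4668785 = (-23/14 + 1097/14) + 4668785 = 537/7 + 4668785 = 32682032/7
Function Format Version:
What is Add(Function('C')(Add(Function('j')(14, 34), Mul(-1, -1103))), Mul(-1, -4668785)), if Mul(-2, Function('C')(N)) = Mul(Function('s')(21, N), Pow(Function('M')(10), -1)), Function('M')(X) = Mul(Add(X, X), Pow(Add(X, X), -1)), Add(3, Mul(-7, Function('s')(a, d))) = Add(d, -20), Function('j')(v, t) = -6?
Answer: Rational(32682032, 7) ≈ 4.6689e+6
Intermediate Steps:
Function('s')(a, d) = Add(Rational(23, 7), Mul(Rational(-1, 7), d)) (Function('s')(a, d) = Add(Rational(3, 7), Mul(Rational(-1, 7), Add(d, -20))) = Add(Rational(3, 7), Mul(Rational(-1, 7), Add(-20, d))) = Add(Rational(3, 7), Add(Rational(20, 7), Mul(Rational(-1, 7), d))) = Add(Rational(23, 7), Mul(Rational(-1, 7), d)))
Function('M')(X) = 1 (Function('M')(X) = Mul(Mul(2, X), Pow(Mul(2, X), -1)) = Mul(Mul(2, X), Mul(Rational(1, 2), Pow(X, -1))) = 1)
Function('C')(N) = Add(Rational(-23, 14), Mul(Rational(1, 14), N)) (Function('C')(N) = Mul(Rational(-1, 2), Mul(Add(Rational(23, 7), Mul(Rational(-1, 7), N)), Pow(1, -1))) = Mul(Rational(-1, 2), Mul(Add(Rational(23, 7), Mul(Rational(-1, 7), N)), 1)) = Mul(Rational(-1, 2), Add(Rational(23, 7), Mul(Rational(-1, 7), N))) = Add(Rational(-23, 14), Mul(Rational(1, 14), N)))
Add(Function('C')(Add(Function('j')(14, 34), Mul(-1, -1103))), Mul(-1, -4668785)) = Add(Add(Rational(-23, 14), Mul(Rational(1, 14), Add(-6, Mul(-1, -1103)))), Mul(-1, -4668785)) = Add(Add(Rational(-23, 14), Mul(Rational(1, 14), Add(-6, 1103))), 4668785) = Add(Add(Rational(-23, 14), Mul(Rational(1, 14), 1097)), 4668785) = Add(Add(Rational(-23, 14), Rational(1097, 14)), 4668785) = Add(Rational(537, 7), 4668785) = Rational(32682032, 7)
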